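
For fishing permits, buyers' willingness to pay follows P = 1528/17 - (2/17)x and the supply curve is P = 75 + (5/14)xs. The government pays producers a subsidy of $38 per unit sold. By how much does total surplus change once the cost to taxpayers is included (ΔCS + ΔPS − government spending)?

Net change in total surplus = -171836/113

Pre-subsidy: 1528/17 - (2/17)x = 75 + (5/14)x gives x* = 3542/113 and P* = 9740/113.
With the subsidy, sellers receive Ps = Pb + 38 for each unit, where Pb is the price buyers pay.
On the curves, Pb = 1528/17 - (2/17)x and Ps = 75 + (5/14)x; the wedge Ps − Pb = 38 gives 75 + (5/14)x − (1528/17 - (2/17)x) = 38, so x' = 12586/113.
Then Pb = 1528/17 − (2/17)·(12586/113) = 8676/113 and Ps = 75 + (5/14)·(12586/113) = 12970/113.
ΔCS = ½(3542/113 + 12586/113)(9740/113 − 8676/113) = 8580096/12769; ΔPS = ½(3542/113 + 12586/113)(12970/113 − 9740/113) = 26046720/12769.
Government spending = 38 × 12586/113 = 478268/113.
Net change = 8580096/12769 + 26046720/12769 − 478268/113 = -171836/113. The loss equals the DWL triangle ½·38·9044/113.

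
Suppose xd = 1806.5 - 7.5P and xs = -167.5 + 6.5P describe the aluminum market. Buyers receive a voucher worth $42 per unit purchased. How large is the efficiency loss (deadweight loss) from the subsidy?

Pre-subsidy: 1806.5 - 7.5P = -167.5 + 6.5P gives P* = 141, x* = 749.
With the rebate, buyers effectively pay Pb = Ps − 42, where Ps is the price sellers receive.
Demand in terms of Ps becomes xd = 1806.5 − 7.5(Ps − 42) = 2121.5 - 7.5Ps. Setting this equal to supply: 2121.5 - 7.5Ps = -167.5 + 6.5Ps, so Ps = 163.5.
Buyers pay Pb = 163.5 − 42 = 121.5; x' = -167.5 + 6.5·163.5 = 895.25.
The subsidy expands output by 895.25 − 749 = 146.25 past the efficient level; on those units the gap between marginal cost and willingness to pay runs from 0 up to 42.
DWL = ½ × 42 × 146.25 = 3071.25.

Deadweight loss = $3071.25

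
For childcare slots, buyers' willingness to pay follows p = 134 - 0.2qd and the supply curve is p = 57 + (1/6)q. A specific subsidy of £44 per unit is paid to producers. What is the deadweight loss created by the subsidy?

Deadweight loss = £2640

Pre-subsidy: 134 - 0.2q = 57 + (1/6)q gives q* = 210 and p* = 92.
With the subsidy, sellers receive ps = pb + 44 for each unit, where pb is the price buyers pay.
On the curves, pb = 134 - 0.2q and ps = 57 + (1/6)q; the wedge ps − pb = 44 gives 57 + (1/6)q − (134 - 0.2q) = 44, so q' = 330.
Then pb = 134 − 0.2·330 = 68 and ps = 57 + (1/6)·330 = 112.
The subsidy expands output by 330 − 210 = 120 past the efficient level; on those units the gap between marginal cost and willingness to pay runs from 0 up to 44.
DWL = ½ × 44 × 120 = 2640.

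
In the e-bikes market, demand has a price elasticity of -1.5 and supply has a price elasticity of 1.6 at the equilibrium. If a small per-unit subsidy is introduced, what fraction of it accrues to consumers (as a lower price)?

For a small subsidy around the equilibrium, the benefit split depends on the relative slopes, which at a point are proportional to the elasticities.
Buyer share = εs/(εs + |εd|) = 1.6/(1.6 + 1.5) = 16/31; seller share = |εd|/(εs + |εd|) = 15/31.

Consumer share = 16/31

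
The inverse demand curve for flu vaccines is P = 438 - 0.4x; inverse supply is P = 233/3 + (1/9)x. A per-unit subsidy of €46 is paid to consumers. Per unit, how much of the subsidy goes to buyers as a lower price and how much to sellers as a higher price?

Pre-subsidy: 438 - 0.4x = 233/3 + (1/9)x gives x* = 705 and P* = 156.
With the rebate, buyers effectively pay Pb = Ps − 46, where Ps is the price sellers receive.
On the curves, Pb = 438 - 0.4x and Ps = 233/3 + (1/9)x; the wedge Ps − Pb = 46 gives 233/3 + (1/9)x − (438 - 0.4x) = 46, so x' = 795.
Then Pb = 438 − 0.4·795 = 120 and Ps = 233/3 + (1/9)·795 = 166.
Buyers' price falls by P* − Pb = 156 − 120 = 36; sellers' price rises by Ps − P* = 166 − 156 = 10.

Buyers gain €36 per unit; sellers gain €10 per unit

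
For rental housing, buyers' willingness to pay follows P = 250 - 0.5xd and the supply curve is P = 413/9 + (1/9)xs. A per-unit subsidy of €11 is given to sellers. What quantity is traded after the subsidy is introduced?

x' = 352

Pre-subsidy: 250 - 0.5x = 413/9 + (1/9)x gives x* = 334 and P* = 83.
With the subsidy, sellers receive Ps = Pb + 11 for each unit, where Pb is the price buyers pay.
On the curves, Pb = 250 - 0.5x and Ps = 413/9 + (1/9)x; the wedge Ps − Pb = 11 gives 413/9 + (1/9)x − (250 - 0.5x) = 11, so x' = 352.
Then Pb = 250 − 0.5·352 = 74 and Ps = 413/9 + (1/9)·352 = 85.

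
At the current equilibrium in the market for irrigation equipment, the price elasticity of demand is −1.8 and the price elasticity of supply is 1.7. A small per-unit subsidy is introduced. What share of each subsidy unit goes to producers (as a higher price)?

For a small subsidy around the equilibrium, the benefit split depends on the relative slopes, which at a point are proportional to the elasticities.
Buyer share = εs/(εs + |εd|) = 1.7/(1.7 + 1.8) = 17/35; seller share = |εd|/(εs + |εd|) = 18/35.
So producers capture 18/35 of the subsidy.

Producer share = 18/35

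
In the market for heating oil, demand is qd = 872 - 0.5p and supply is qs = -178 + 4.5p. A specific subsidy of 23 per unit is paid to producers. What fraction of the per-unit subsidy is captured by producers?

Producer share = 0.1

Pre-subsidy: 872 - 0.5p = -178 + 4.5p gives p* = 210, q* = 767.
With the subsidy, sellers receive ps = pb + 23 for each unit, where pb is the price buyers pay.
Supply in terms of pb becomes qs = -178 + 4.5(pb + 23) = -74.5 + 4.5pb. Setting this equal to demand: 872 - 0.5pb = -74.5 + 4.5pb, so pb = 189.3.
Sellers receive ps = 189.3 + 23 = 212.3; q' = 872 − 0.5·189.3 = 777.35.
Buyers' price falls by p* − pb = 210 − 189.3 = 20.7; sellers' price rises by ps − p* = 212.3 − 210 = 2.3.
So producers capture 2.3/23 = 0.1 of each unit of subsidy.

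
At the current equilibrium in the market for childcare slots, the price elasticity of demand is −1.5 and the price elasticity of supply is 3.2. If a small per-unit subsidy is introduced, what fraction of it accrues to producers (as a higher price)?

For a small subsidy around the equilibrium, the benefit split depends on the relative slopes, which at a point are proportional to the elasticities.
Buyer share = εs/(εs + |εd|) = 3.2/(3.2 + 1.5) = 32/47; seller share = |εd|/(εs + |εd|) = 15/47.
So producers capture 15/47 of the subsidy.

Producer share = 15/47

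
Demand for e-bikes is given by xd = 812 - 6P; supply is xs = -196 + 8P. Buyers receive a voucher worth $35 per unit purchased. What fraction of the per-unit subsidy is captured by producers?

Pre-subsidy: 812 - 6P = -196 + 8P gives P* = 72, x* = 380.
With the rebate, buyers effectively pay Pb = Ps − 35, where Ps is the price sellers receive.
Demand in terms of Ps becomes xd = 812 − 6(Ps − 35) = 1022 - 6Ps. Setting this equal to supply: 1022 - 6Ps = -196 + 8Ps, so Ps = 87.
Buyers pay Pb = 87 − 35 = 52; x' = -196 + 8·87 = 500.
Buyers' price falls by P* − Pb = 72 − 52 = 20; sellers' price rises by Ps − P* = 87 − 72 = 15.
So producers capture 15/35 = 3/7 of each unit of subsidy.

Producer share = 3/7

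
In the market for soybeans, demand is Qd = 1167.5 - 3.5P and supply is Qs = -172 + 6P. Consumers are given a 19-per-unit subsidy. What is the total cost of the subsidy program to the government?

Pre-subsidy: 1167.5 - 3.5P = -172 + 6P gives P* = 141, Q* = 674.
With the rebate, buyers effectively pay Pb = Ps − 19, where Ps is the price sellers receive.
Demand in terms of Ps becomes Qd = 1167.5 − 3.5(Ps − 19) = 1234 - 3.5Ps. Setting this equal to supply: 1234 - 3.5Ps = -172 + 6Ps, so Ps = 148.
Buyers pay Pb = 148 − 19 = 129; Q' = -172 + 6·148 = 716.
Government outlay = subsidy × quantity = 19 × 716 = 13604.

Government cost = 13604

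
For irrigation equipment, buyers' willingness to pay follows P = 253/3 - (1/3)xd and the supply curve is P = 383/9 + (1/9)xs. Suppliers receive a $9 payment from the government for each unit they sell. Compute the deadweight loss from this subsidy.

Deadweight loss = $91.125

Pre-subsidy: 253/3 - (1/3)x = 383/9 + (1/9)x gives x* = 94 and P* = 53.
With the subsidy, sellers receive Ps = Pb + 9 for each unit, where Pb is the price buyers pay.
On the curves, Pb = 253/3 - (1/3)x and Ps = 383/9 + (1/9)x; the wedge Ps − Pb = 9 gives 383/9 + (1/9)x − (253/3 - (1/3)x) = 9, so x' = 114.25.
Then Pb = 253/3 − (1/3)·114.25 = 46.25 and Ps = 383/9 + (1/9)·114.25 = 55.25.
The subsidy expands output by 114.25 − 94 = 20.25 past the efficient level; on those units the gap between marginal cost and willingness to pay runs from 0 up to 9.
DWL = ½ × 9 × 20.25 = 91.125.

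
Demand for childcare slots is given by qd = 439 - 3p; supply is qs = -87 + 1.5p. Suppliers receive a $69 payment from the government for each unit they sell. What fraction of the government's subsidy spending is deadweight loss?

Pre-subsidy: 439 - 3p = -87 + 1.5p gives p* = 1052/9, q* = 265/3.
With the subsidy, sellers receive ps = pb + 69 for each unit, where pb is the price buyers pay.
Supply in terms of pb becomes qs = -87 + 1.5(pb + 69) = 16.5 + 1.5pb. Setting this equal to demand: 439 - 3pb = 16.5 + 1.5pb, so pb = 845/9.
Sellers receive ps = 845/9 + 69 = 1466/9; q' = 439 − 3·(845/9) = 472/3.
ΔCS = ½(265/3 + 472/3)(1052/9 − 845/9) = 16951/6; ΔPS = ½(265/3 + 472/3)(1466/9 − 1052/9) = 16951/3.
Government spending = 69 × 472/3 = 10856.
DWL = ½ × 69 × (472/3 − 265/3) = 2380.5; fraction = 2380.5 / 10856 = 207/944.

DWL / government spending = 207/944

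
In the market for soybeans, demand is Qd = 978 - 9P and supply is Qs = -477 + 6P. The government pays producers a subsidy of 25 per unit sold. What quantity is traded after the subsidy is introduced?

Pre-subsidy: 978 - 9P = -477 + 6P gives P* = 97, Q* = 105.
With the subsidy, sellers receive Ps = Pb + 25 for each unit, where Pb is the price buyers pay.
Supply in terms of Pb becomes Qs = -477 + 6(Pb + 25) = -327 + 6Pb. Setting this equal to demand: 978 - 9Pb = -327 + 6Pb, so Pb = 87.
Sellers receive Ps = 87 + 25 = 112; Q' = 978 − 9·87 = 195.

Q' = 195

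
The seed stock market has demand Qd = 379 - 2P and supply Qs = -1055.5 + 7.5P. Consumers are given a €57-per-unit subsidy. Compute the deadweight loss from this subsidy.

Pre-subsidy: 379 - 2P = -1055.5 + 7.5P gives P* = 151, Q* = 77.
With the rebate, buyers effectively pay Pb = Ps − 57, where Ps is the price sellers receive.
Demand in terms of Ps becomes Qd = 379 − 2(Ps − 57) = 493 - 2Ps. Setting this equal to supply: 493 - 2Ps = -1055.5 + 7.5Ps, so Ps = 163.
Buyers pay Pb = 163 − 57 = 106; Q' = -1055.5 + 7.5·163 = 167.
The subsidy expands output by 167 − 77 = 90 past the efficient level; on those units the gap between marginal cost and willingness to pay runs from 0 up to 57.
DWL = ½ × 57 × 90 = 2565.

Deadweight loss = €2565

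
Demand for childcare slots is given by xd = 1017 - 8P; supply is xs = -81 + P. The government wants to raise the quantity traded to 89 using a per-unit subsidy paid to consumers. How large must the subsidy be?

Required subsidy s = 54 per unit

At x = 89, invert demand for the buyer price: Pb = (1017 − 89)/8 = 116; invert supply for the seller price: Ps = (89 − (-81))/1 = 170.
The subsidy must fill the gap: s = Ps − Pb = 170 − 116 = 54.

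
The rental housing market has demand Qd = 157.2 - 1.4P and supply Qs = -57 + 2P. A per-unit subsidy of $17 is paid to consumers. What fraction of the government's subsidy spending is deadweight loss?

DWL / government spending = 7/83

Pre-subsidy: 157.2 - 1.4P = -57 + 2P gives P* = 63, Q* = 69.
With the rebate, buyers effectively pay Pb = Ps − 17, where Ps is the price sellers receive.
Demand in terms of Ps becomes Qd = 157.2 − 1.4(Ps − 17) = 181 - 1.4Ps. Setting this equal to supply: 181 - 1.4Ps = -57 + 2Ps, so Ps = 70.
Buyers pay Pb = 70 − 17 = 53; Q' = -57 + 2·70 = 83.
ΔCS = ½(69 + 83)(63 − 53) = 760; ΔPS = ½(69 + 83)(70 − 63) = 532.
Government spending = 17 × 83 = 1411.
DWL = ½ × 17 × (83 − 69) = 119; fraction = 119 / 1411 = 7/83.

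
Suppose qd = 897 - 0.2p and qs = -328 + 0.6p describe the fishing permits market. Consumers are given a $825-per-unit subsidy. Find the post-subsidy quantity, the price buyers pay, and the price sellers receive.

q' = 714.5; buyers pay $912.5; sellers receive $1737.5

Pre-subsidy: 897 - 0.2p = -328 + 0.6p gives p* = 1531.25, q* = 590.75.
With the rebate, buyers effectively pay pb = ps − 825, where ps is the price sellers receive.
Demand in terms of ps becomes qd = 897 − 0.2(ps − 825) = 1062 - 0.2ps. Setting this equal to supply: 1062 - 0.2ps = -328 + 0.6ps, so ps = 1737.5.
Buyers pay pb = 1737.5 − 825 = 912.5; q' = -328 + 0.6·1737.5 = 714.5.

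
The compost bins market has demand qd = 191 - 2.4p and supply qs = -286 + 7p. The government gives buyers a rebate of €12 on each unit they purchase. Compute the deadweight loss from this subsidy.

Deadweight loss = 6048/47

Pre-subsidy: 191 - 2.4p = -286 + 7p gives p* = 2385/47, q* = 3253/47.
With the rebate, buyers effectively pay pb = ps − 12, where ps is the price sellers receive.
Demand in terms of ps becomes qd = 191 − 2.4(ps − 12) = 219.8 - 2.4ps. Setting this equal to supply: 219.8 - 2.4ps = -286 + 7ps, so ps = 2529/47.
Buyers pay pb = 2529/47 − 12 = 1965/47; q' = -286 + 7·(2529/47) = 4261/47.
The subsidy expands output by 4261/47 − 3253/47 = 1008/47 past the efficient level; on those units the gap between marginal cost and willingness to pay runs from 0 up to 12.
DWL = ½ × 12 × 1008/47 = 6048/47.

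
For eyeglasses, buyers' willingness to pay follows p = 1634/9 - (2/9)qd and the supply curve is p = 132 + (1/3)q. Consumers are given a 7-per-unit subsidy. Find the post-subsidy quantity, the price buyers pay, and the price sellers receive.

q' = 101.8; buyers pay 2384/15; sellers receive 2489/15

Pre-subsidy: 1634/9 - (2/9)q = 132 + (1/3)q gives q* = 89.2 and p* = 2426/15.
With the rebate, buyers effectively pay pb = ps − 7, where ps is the price sellers receive.
On the curves, pb = 1634/9 - (2/9)q and ps = 132 + (1/3)q; the wedge ps − pb = 7 gives 132 + (1/3)q − (1634/9 - (2/9)q) = 7, so q' = 101.8.
Then pb = 1634/9 − (2/9)·101.8 = 2384/15 and ps = 132 + (1/3)·101.8 = 2489/15.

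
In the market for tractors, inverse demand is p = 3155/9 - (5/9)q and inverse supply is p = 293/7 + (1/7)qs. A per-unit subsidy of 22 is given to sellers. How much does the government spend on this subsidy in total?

Pre-subsidy: 3155/9 - (5/9)q = 293/7 + (1/7)q gives q* = 442 and p* = 105.
With the subsidy, sellers receive ps = pb + 22 for each unit, where pb is the price buyers pay.
On the curves, pb = 3155/9 - (5/9)q and ps = 293/7 + (1/7)q; the wedge ps − pb = 22 gives 293/7 + (1/7)q − (3155/9 - (5/9)q) = 22, so q' = 473.5.
Then pb = 3155/9 − (5/9)·473.5 = 87.5 and ps = 293/7 + (1/7)·473.5 = 109.5.
Government outlay = subsidy × quantity = 22 × 473.5 = 10417.

Government cost = 10417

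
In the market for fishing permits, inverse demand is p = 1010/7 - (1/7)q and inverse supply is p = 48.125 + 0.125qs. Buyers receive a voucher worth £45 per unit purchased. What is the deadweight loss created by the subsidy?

Deadweight loss = £3780

Pre-subsidy: 1010/7 - (1/7)q = 48.125 + 0.125q gives q* = 359 and p* = 93.
With the rebate, buyers effectively pay pb = ps − 45, where ps is the price sellers receive.
On the curves, pb = 1010/7 - (1/7)q and ps = 48.125 + 0.125q; the wedge ps − pb = 45 gives 48.125 + 0.125q − (1010/7 - (1/7)q) = 45, so q' = 527.
Then pb = 1010/7 − (1/7)·527 = 69 and ps = 48.125 + 0.125·527 = 114.
The subsidy expands output by 527 − 359 = 168 past the efficient level; on those units the gap between marginal cost and willingness to pay runs from 0 up to 45.
DWL = ½ × 45 × 168 = 3780.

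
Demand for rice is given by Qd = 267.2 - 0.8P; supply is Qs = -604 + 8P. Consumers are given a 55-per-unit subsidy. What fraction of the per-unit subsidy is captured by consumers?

Consumer share = 10/11

Pre-subsidy: 267.2 - 0.8P = -604 + 8P gives P* = 99, Q* = 188.
With the rebate, buyers effectively pay Pb = Ps − 55, where Ps is the price sellers receive.
Demand in terms of Ps becomes Qd = 267.2 − 0.8(Ps − 55) = 311.2 - 0.8Ps. Setting this equal to supply: 311.2 - 0.8Ps = -604 + 8Ps, so Ps = 104.
Buyers pay Pb = 104 − 55 = 49; Q' = -604 + 8·104 = 228.
Buyers' price falls by P* − Pb = 99 − 49 = 50; sellers' price rises by Ps − P* = 104 − 99 = 5.
So consumers capture 50/55 = 10/11 of each unit of subsidy.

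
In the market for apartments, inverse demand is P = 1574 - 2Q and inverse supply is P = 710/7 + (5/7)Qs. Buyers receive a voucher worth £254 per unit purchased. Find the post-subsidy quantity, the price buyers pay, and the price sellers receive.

Pre-subsidy: 1574 - 2Q = 710/7 + (5/7)Q gives Q* = 10308/19 and P* = 9290/19.
With the rebate, buyers effectively pay Pb = Ps − 254, where Ps is the price sellers receive.
On the curves, Pb = 1574 - 2Q and Ps = 710/7 + (5/7)Q; the wedge Ps − Pb = 254 gives 710/7 + (5/7)Q − (1574 - 2Q) = 254, so Q' = 12086/19.
Then Pb = 1574 − 2·(12086/19) = 5734/19 and Ps = 710/7 + (5/7)·(12086/19) = 10560/19.

Q' = 12086/19; buyers pay 5734/19; sellers receive 10560/19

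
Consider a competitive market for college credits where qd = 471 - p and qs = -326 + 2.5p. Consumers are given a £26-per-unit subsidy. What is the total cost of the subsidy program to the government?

Government cost = 47658/7

Pre-subsidy: 471 - p = -326 + 2.5p gives p* = 1594/7, q* = 1703/7.
With the rebate, buyers effectively pay pb = ps − 26, where ps is the price sellers receive.
Demand in terms of ps becomes qd = 471 − 1(ps − 26) = 497 - ps. Setting this equal to supply: 497 - ps = -326 + 2.5ps, so ps = 1646/7.
Buyers pay pb = 1646/7 − 26 = 1464/7; q' = -326 + 2.5·(1646/7) = 1833/7.
Government outlay = subsidy × quantity = 26 × 1833/7 = 47658/7.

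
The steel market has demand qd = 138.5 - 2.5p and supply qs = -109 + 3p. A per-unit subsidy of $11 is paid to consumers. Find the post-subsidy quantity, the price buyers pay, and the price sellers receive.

Pre-subsidy: 138.5 - 2.5p = -109 + 3p gives p* = 45, q* = 26.
With the rebate, buyers effectively pay pb = ps − 11, where ps is the price sellers receive.
Demand in terms of ps becomes qd = 138.5 − 2.5(ps − 11) = 166 - 2.5ps. Setting this equal to supply: 166 - 2.5ps = -109 + 3ps, so ps = 50.
Buyers pay pb = 50 − 11 = 39; q' = -109 + 3·50 = 41.

q' = 41; buyers pay $39; sellers receive $50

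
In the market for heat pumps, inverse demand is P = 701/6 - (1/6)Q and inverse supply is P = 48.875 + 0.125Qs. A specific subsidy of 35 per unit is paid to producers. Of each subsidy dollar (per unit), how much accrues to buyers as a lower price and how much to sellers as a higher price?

Buyers gain 20 per unit; sellers gain 15 per unit

Pre-subsidy: 701/6 - (1/6)Q = 48.875 + 0.125Q gives Q* = 233 and P* = 78.
With the subsidy, sellers receive Ps = Pb + 35 for each unit, where Pb is the price buyers pay.
On the curves, Pb = 701/6 - (1/6)Q and Ps = 48.875 + 0.125Q; the wedge Ps − Pb = 35 gives 48.875 + 0.125Q − (701/6 - (1/6)Q) = 35, so Q' = 353.
Then Pb = 701/6 − (1/6)·353 = 58 and Ps = 48.875 + 0.125·353 = 93.
Buyers' price falls by P* − Pb = 78 − 58 = 20; sellers' price rises by Ps − P* = 93 − 78 = 15.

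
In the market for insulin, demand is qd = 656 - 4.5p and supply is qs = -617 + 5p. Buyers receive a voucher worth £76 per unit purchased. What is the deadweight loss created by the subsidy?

Pre-subsidy: 656 - 4.5p = -617 + 5p gives p* = 134, q* = 53.
With the rebate, buyers effectively pay pb = ps − 76, where ps is the price sellers receive.
Demand in terms of ps becomes qd = 656 − 4.5(ps − 76) = 998 - 4.5ps. Setting this equal to supply: 998 - 4.5ps = -617 + 5ps, so ps = 170.
Buyers pay pb = 170 − 76 = 94; q' = -617 + 5·170 = 233.
The subsidy expands output by 233 − 53 = 180 past the efficient level; on those units the gap between marginal cost and willingness to pay runs from 0 up to 76.
DWL = ½ × 76 × 180 = 6840.

Deadweight loss = £6840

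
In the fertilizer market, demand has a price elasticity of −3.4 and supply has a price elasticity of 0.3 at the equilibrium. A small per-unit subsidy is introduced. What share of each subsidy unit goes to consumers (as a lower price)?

Consumer share = 3/37

For a small subsidy around the equilibrium, the benefit split depends on the relative slopes, which at a point are proportional to the elasticities.
Buyer share = εs/(εs + |εd|) = 0.3/(0.3 + 3.4) = 3/37; seller share = |εd|/(εs + |εd|) = 34/37.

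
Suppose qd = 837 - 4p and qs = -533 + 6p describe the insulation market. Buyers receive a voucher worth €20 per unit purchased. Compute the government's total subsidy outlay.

Pre-subsidy: 837 - 4p = -533 + 6p gives p* = 137, q* = 289.
With the rebate, buyers effectively pay pb = ps − 20, where ps is the price sellers receive.
Demand in terms of ps becomes qd = 837 − 4(ps − 20) = 917 - 4ps. Setting this equal to supply: 917 - 4ps = -533 + 6ps, so ps = 145.
Buyers pay pb = 145 − 20 = 125; q' = -533 + 6·145 = 337.
Government outlay = subsidy × quantity = 20 × 337 = 6740.

Government cost = €6740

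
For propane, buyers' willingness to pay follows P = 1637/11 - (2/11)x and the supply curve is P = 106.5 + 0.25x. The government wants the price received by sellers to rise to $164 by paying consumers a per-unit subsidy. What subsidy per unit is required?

Required subsidy s = $57 per unit

At a seller price of 164, quantity supplied is -426 + 4·164 = 230.
Buyers absorb 230 only when they pay Pb = 1637/11 − (2/11)·230 = 107.
s = Ps − Pb = 164 − 107 = 57.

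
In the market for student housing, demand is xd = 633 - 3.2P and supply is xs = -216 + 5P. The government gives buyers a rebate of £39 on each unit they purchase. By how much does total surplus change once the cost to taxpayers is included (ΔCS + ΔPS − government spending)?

Pre-subsidy: 633 - 3.2P = -216 + 5P gives P* = 4245/41, x* = 12369/41.
With the rebate, buyers effectively pay Pb = Ps − 39, where Ps is the price sellers receive.
Demand in terms of Ps becomes xd = 633 − 3.2(Ps − 39) = 757.8 - 3.2Ps. Setting this equal to supply: 757.8 - 3.2Ps = -216 + 5Ps, so Ps = 4869/41.
Buyers pay Pb = 4869/41 − 39 = 3270/41; x' = -216 + 5·(4869/41) = 15489/41.
ΔCS = ½(12369/41 + 15489/41)(4245/41 − 3270/41) = 13580775/1681; ΔPS = ½(12369/41 + 15489/41)(4869/41 − 4245/41) = 8691696/1681.
Government spending = 39 × 15489/41 = 604071/41.
Net change = 13580775/1681 + 8691696/1681 − 604071/41 = -60840/41. The loss equals the DWL triangle ½·39·3120/41.

Net change in total surplus = -60840/41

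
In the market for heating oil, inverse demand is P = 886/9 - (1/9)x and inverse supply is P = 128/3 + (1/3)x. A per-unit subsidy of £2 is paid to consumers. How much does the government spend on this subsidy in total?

Pre-subsidy: 886/9 - (1/9)x = 128/3 + (1/3)x gives x* = 125.5 and P* = 84.5.
With the rebate, buyers effectively pay Pb = Ps − 2, where Ps is the price sellers receive.
On the curves, Pb = 886/9 - (1/9)x and Ps = 128/3 + (1/3)x; the wedge Ps − Pb = 2 gives 128/3 + (1/3)x − (886/9 - (1/9)x) = 2, so x' = 130.
Then Pb = 886/9 − (1/9)·130 = 84 and Ps = 128/3 + (1/3)·130 = 86.
Government outlay = subsidy × quantity = 2 × 130 = 260.

Government cost = £260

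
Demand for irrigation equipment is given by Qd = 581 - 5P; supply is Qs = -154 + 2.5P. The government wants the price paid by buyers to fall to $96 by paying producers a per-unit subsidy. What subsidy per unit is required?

At a buyer price of 96, quantity demanded is 581 − 5·96 = 101.
Sellers supply 101 only when they receive Ps with -154 + 2.5·Ps = 101, i.e. Ps = 102.
s = Ps − Pb = 102 − 96 = 6.

Required subsidy s = $6 per unit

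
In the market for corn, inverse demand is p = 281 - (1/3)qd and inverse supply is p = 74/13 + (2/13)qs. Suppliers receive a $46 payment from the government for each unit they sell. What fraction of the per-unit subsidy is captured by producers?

Pre-subsidy: 281 - (1/3)q = 74/13 + (2/13)q gives q* = 10737/19 and p* = 1760/19.
With the subsidy, sellers receive ps = pb + 46 for each unit, where pb is the price buyers pay.
On the curves, pb = 281 - (1/3)q and ps = 74/13 + (2/13)q; the wedge ps − pb = 46 gives 74/13 + (2/13)q − (281 - (1/3)q) = 46, so q' = 12531/19.
Then pb = 281 − (1/3)·(12531/19) = 1162/19 and ps = 74/13 + (2/13)·(12531/19) = 2036/19.
Buyers' price falls by p* − pb = 1760/19 − 1162/19 = 598/19; sellers' price rises by ps − p* = 2036/19 − 1760/19 = 276/19.
So producers capture (276/19)/46 = 6/19 of each unit of subsidy.

Producer share = 6/19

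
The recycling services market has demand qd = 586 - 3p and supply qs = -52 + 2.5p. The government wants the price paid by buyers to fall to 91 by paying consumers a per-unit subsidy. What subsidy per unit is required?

Required subsidy s = 55 per unit

At a buyer price of 91, quantity demanded is 586 − 3·91 = 313.
Sellers supply 313 only when they receive ps with -52 + 2.5·ps = 313, i.e. ps = 146.
s = ps − pb = 146 − 91 = 55.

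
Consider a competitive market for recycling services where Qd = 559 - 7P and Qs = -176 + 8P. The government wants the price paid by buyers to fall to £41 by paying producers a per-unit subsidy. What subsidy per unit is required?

At a buyer price of 41, quantity demanded is 559 − 7·41 = 272.
Sellers supply 272 only when they receive Ps with -176 + 8·Ps = 272, i.e. Ps = 56.
s = Ps − Pb = 56 − 41 = 15.

Required subsidy s = £15 per unit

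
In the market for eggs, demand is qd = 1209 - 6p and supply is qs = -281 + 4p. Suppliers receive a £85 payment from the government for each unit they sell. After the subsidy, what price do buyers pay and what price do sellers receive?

Pre-subsidy: 1209 - 6p = -281 + 4p gives p* = 149, q* = 315.
With the subsidy, sellers receive ps = pb + 85 for each unit, where pb is the price buyers pay.
Supply in terms of pb becomes qs = -281 + 4(pb + 85) = 59 + 4pb. Setting this equal to demand: 1209 - 6pb = 59 + 4pb, so pb = 115.
Sellers receive ps = 115 + 85 = 200; q' = 1209 − 6·115 = 519.

Buyers pay £115; sellers receive £200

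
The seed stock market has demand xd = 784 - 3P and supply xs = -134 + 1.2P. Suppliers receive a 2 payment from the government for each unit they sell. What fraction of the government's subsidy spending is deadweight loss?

DWL / government spending = 3/455

Pre-subsidy: 784 - 3P = -134 + 1.2P gives P* = 1530/7, x* = 898/7.
With the subsidy, sellers receive Ps = Pb + 2 for each unit, where Pb is the price buyers pay.
Supply in terms of Pb becomes xs = -134 + 1.2(Pb + 2) = -131.6 + 1.2Pb. Setting this equal to demand: 784 - 3Pb = -131.6 + 1.2Pb, so Pb = 218.
Sellers receive Ps = 218 + 2 = 220; x' = 784 − 3·218 = 130.
ΔCS = ½(898/7 + 130)(1530/7 − 218) = 3616/49; ΔPS = ½(898/7 + 130)(220 − 1530/7) = 9040/49.
Government spending = 2 × 130 = 260.
DWL = ½ × 2 × (130 − 898/7) = 12/7; fraction = (12/7) / 260 = 3/455.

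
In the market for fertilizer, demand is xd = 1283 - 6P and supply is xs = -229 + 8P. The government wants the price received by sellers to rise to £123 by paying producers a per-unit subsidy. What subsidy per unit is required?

Required subsidy s = £35 per unit

At a seller price of 123, quantity supplied is -229 + 8·123 = 755.
Buyers absorb 755 only when they pay Pb with 1283 − 6·Pb = 755, i.e. Pb = 88.
s = Ps − Pb = 123 − 88 = 35.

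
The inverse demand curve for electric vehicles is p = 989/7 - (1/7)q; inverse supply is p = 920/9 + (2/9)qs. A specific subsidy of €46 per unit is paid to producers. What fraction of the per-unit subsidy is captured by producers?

Pre-subsidy: 989/7 - (1/7)q = 920/9 + (2/9)q gives q* = 107 and p* = 126.
With the subsidy, sellers receive ps = pb + 46 for each unit, where pb is the price buyers pay.
On the curves, pb = 989/7 - (1/7)q and ps = 920/9 + (2/9)q; the wedge ps − pb = 46 gives 920/9 + (2/9)q − (989/7 - (1/7)q) = 46, so q' = 233.
Then pb = 989/7 − (1/7)·233 = 108 and ps = 920/9 + (2/9)·233 = 154.
Buyers' price falls by p* − pb = 126 − 108 = 18; sellers' price rises by ps − p* = 154 − 126 = 28.
So producers capture 28/46 = 14/23 of each unit of subsidy.

Producer share = 14/23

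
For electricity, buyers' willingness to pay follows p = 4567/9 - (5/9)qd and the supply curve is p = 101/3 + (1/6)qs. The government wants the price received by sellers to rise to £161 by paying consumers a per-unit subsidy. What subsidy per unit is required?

Required subsidy s = £78 per unit

At a seller price of 161, quantity supplied is -202 + 6·161 = 764.
Buyers absorb 764 only when they pay pb = 4567/9 − (5/9)·764 = 83.
s = ps − pb = 161 − 83 = 78.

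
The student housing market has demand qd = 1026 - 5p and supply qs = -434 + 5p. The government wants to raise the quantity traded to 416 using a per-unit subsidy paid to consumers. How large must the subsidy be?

Required subsidy s = 48 per unit

At q = 416, invert demand for the buyer price: pb = (1026 − 416)/5 = 122; invert supply for the seller price: ps = (416 − (-434))/5 = 170.
The subsidy must fill the gap: s = ps − pb = 170 − 122 = 48.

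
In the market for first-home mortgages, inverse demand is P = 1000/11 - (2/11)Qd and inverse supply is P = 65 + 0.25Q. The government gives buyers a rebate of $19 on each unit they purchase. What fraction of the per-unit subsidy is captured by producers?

Pre-subsidy: 1000/11 - (2/11)Q = 65 + 0.25Q gives Q* = 60 and P* = 80.
With the rebate, buyers effectively pay Pb = Ps − 19, where Ps is the price sellers receive.
On the curves, Pb = 1000/11 - (2/11)Q and Ps = 65 + 0.25Q; the wedge Ps − Pb = 19 gives 65 + 0.25Q − (1000/11 - (2/11)Q) = 19, so Q' = 104.
Then Pb = 1000/11 − (2/11)·104 = 72 and Ps = 65 + 0.25·104 = 91.
Buyers' price falls by P* − Pb = 80 − 72 = 8; sellers' price rises by Ps − P* = 91 − 80 = 11.
So producers capture 11/19 = 11/19 of each unit of subsidy.

Producer share = 11/19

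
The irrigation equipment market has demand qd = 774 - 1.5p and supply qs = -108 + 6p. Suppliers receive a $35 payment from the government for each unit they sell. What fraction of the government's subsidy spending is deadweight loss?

DWL / government spending = 35/1066

Pre-subsidy: 774 - 1.5p = -108 + 6p gives p* = 117.6, q* = 597.6.
With the subsidy, sellers receive ps = pb + 35 for each unit, where pb is the price buyers pay.
Supply in terms of pb becomes qs = -108 + 6(pb + 35) = 102 + 6pb. Setting this equal to demand: 774 - 1.5pb = 102 + 6pb, so pb = 89.6.
Sellers receive ps = 89.6 + 35 = 124.6; q' = 774 − 1.5·89.6 = 639.6.
ΔCS = ½(597.6 + 639.6)(117.6 − 89.6) = 17320.8; ΔPS = ½(597.6 + 639.6)(124.6 − 117.6) = 4330.2.
Government spending = 35 × 639.6 = 22386.
DWL = ½ × 35 × (639.6 − 597.6) = 735; fraction = 735 / 22386 = 35/1066.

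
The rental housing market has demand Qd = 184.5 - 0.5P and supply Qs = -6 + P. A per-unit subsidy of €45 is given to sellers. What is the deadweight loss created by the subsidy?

Pre-subsidy: 184.5 - 0.5P = -6 + P gives P* = 127, Q* = 121.
With the subsidy, sellers receive Ps = Pb + 45 for each unit, where Pb is the price buyers pay.
Supply in terms of Pb becomes Qs = -6 + 1(Pb + 45) = 39 + Pb. Setting this equal to demand: 184.5 - 0.5Pb = 39 + Pb, so Pb = 97.
Sellers receive Ps = 97 + 45 = 142; Q' = 184.5 − 0.5·97 = 136.
The subsidy expands output by 136 − 121 = 15 past the efficient level; on those units the gap between marginal cost and willingness to pay runs from 0 up to 45.
DWL = ½ × 45 × 15 = 337.5.

Deadweight loss = €337.5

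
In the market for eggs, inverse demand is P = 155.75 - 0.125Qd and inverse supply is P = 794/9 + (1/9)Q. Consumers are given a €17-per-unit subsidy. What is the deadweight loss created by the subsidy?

Pre-subsidy: 155.75 - 0.125Q = 794/9 + (1/9)Q gives Q* = 286 and P* = 120.
With the rebate, buyers effectively pay Pb = Ps − 17, where Ps is the price sellers receive.
On the curves, Pb = 155.75 - 0.125Q and Ps = 794/9 + (1/9)Q; the wedge Ps − Pb = 17 gives 794/9 + (1/9)Q − (155.75 - 0.125Q) = 17, so Q' = 358.
Then Pb = 155.75 − 0.125·358 = 111 and Ps = 794/9 + (1/9)·358 = 128.
The subsidy expands output by 358 − 286 = 72 past the efficient level; on those units the gap between marginal cost and willingness to pay runs from 0 up to 17.
DWL = ½ × 17 × 72 = 612.

Deadweight loss = €612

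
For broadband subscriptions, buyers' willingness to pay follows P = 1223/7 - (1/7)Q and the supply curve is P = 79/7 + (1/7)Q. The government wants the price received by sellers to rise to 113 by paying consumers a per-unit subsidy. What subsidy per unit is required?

At a seller price of 113, quantity supplied is -79 + 7·113 = 712.
Buyers absorb 712 only when they pay Pb = 1223/7 − (1/7)·712 = 73.
s = Ps − Pb = 113 − 73 = 40.

Required subsidy s = 40 per unit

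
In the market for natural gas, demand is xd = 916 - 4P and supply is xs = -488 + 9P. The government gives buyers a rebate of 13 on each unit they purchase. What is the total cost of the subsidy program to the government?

Pre-subsidy: 916 - 4P = -488 + 9P gives P* = 108, x* = 484.
With the rebate, buyers effectively pay Pb = Ps − 13, where Ps is the price sellers receive.
Demand in terms of Ps becomes xd = 916 − 4(Ps − 13) = 968 - 4Ps. Setting this equal to supply: 968 - 4Ps = -488 + 9Ps, so Ps = 112.
Buyers pay Pb = 112 − 13 = 99; x' = -488 + 9·112 = 520.
Government outlay = subsidy × quantity = 13 × 520 = 6760.

Government cost = 6760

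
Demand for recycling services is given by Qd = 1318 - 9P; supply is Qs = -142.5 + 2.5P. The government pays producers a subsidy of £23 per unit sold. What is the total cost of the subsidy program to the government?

Pre-subsidy: 1318 - 9P = -142.5 + 2.5P gives P* = 127, Q* = 175.
With the subsidy, sellers receive Ps = Pb + 23 for each unit, where Pb is the price buyers pay.
Supply in terms of Pb becomes Qs = -142.5 + 2.5(Pb + 23) = -85 + 2.5Pb. Setting this equal to demand: 1318 - 9Pb = -85 + 2.5Pb, so Pb = 122.
Sellers receive Ps = 122 + 23 = 145; Q' = 1318 − 9·122 = 220.
Government outlay = subsidy × quantity = 23 × 220 = 5060.

Government cost = £5060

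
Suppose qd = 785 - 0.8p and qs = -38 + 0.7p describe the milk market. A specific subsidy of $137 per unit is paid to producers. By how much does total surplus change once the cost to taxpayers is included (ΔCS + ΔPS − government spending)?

Pre-subsidy: 785 - 0.8p = -38 + 0.7p gives p* = 1646/3, q* = 5191/15.
With the subsidy, sellers receive ps = pb + 137 for each unit, where pb is the price buyers pay.
Supply in terms of pb becomes qs = -38 + 0.7(pb + 137) = 57.9 + 0.7pb. Setting this equal to demand: 785 - 0.8pb = 57.9 + 0.7pb, so pb = 7271/15.
Sellers receive ps = 7271/15 + 137 = 9326/15; q' = 785 − 0.8·(7271/15) = 29791/75.
ΔCS = ½(5191/15 + 29791/75)(1646/3 − 7271/15) = 23760.184; ΔPS = ½(5191/15 + 29791/75)(9326/15 − 1646/3) = 27154.496.
Government spending = 137 × 29791/75 = 4081367/75.
Net change = 23760.184 + 27154.496 − 4081367/75 = -262766/75. The loss equals the DWL triangle ½·137·3836/75.

Net change in total surplus = -262766/75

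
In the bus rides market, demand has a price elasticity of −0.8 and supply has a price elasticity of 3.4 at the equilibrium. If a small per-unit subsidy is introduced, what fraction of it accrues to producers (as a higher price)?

For a small subsidy around the equilibrium, the benefit split depends on the relative slopes, which at a point are proportional to the elasticities.
Buyer share = εs/(εs + |εd|) = 3.4/(3.4 + 0.8) = 17/21; seller share = |εd|/(εs + |εd|) = 4/21.
So producers capture 4/21 of the subsidy.

Producer share = 4/21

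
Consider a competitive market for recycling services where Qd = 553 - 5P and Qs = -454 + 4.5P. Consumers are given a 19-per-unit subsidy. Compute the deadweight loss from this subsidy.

Pre-subsidy: 553 - 5P = -454 + 4.5P gives P* = 106, Q* = 23.
With the rebate, buyers effectively pay Pb = Ps − 19, where Ps is the price sellers receive.
Demand in terms of Ps becomes Qd = 553 − 5(Ps − 19) = 648 - 5Ps. Setting this equal to supply: 648 - 5Ps = -454 + 4.5Ps, so Ps = 116.
Buyers pay Pb = 116 − 19 = 97; Q' = -454 + 4.5·116 = 68.
The subsidy expands output by 68 − 23 = 45 past the efficient level; on those units the gap between marginal cost and willingness to pay runs from 0 up to 19.
DWL = ½ × 19 × 45 = 427.5.

Deadweight loss = 427.5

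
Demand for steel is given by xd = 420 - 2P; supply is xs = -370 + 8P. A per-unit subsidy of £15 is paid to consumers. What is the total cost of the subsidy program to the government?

Pre-subsidy: 420 - 2P = -370 + 8P gives P* = 79, x* = 262.
With the rebate, buyers effectively pay Pb = Ps − 15, where Ps is the price sellers receive.
Demand in terms of Ps becomes xd = 420 − 2(Ps − 15) = 450 - 2Ps. Setting this equal to supply: 450 - 2Ps = -370 + 8Ps, so Ps = 82.
Buyers pay Pb = 82 − 15 = 67; x' = -370 + 8·82 = 286.
Government outlay = subsidy × quantity = 15 × 286 = 4290.

Government cost = £4290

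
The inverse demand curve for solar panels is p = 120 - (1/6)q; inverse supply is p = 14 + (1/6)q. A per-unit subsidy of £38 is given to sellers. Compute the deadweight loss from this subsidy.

Pre-subsidy: 120 - (1/6)q = 14 + (1/6)q gives q* = 318 and p* = 67.
With the subsidy, sellers receive ps = pb + 38 for each unit, where pb is the price buyers pay.
On the curves, pb = 120 - (1/6)q and ps = 14 + (1/6)q; the wedge ps − pb = 38 gives 14 + (1/6)q − (120 - (1/6)q) = 38, so q' = 432.
Then pb = 120 − (1/6)·432 = 48 and ps = 14 + (1/6)·432 = 86.
The subsidy expands output by 432 − 318 = 114 past the efficient level; on those units the gap between marginal cost and willingness to pay runs from 0 up to 38.
DWL = ½ × 38 × 114 = 2166.

Deadweight loss = £2166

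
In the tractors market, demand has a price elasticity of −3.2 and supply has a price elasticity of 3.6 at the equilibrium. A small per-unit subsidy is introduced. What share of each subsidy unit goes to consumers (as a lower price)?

Consumer share = 9/17

For a small subsidy around the equilibrium, the benefit split depends on the relative slopes, which at a point are proportional to the elasticities.
Buyer share = εs/(εs + |εd|) = 3.6/(3.6 + 3.2) = 9/17; seller share = |εd|/(εs + |εd|) = 8/17.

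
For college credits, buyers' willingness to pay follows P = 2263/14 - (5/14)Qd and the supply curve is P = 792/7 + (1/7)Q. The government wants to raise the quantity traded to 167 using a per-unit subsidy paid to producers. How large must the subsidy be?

At Q = 167, from the demand curve buyers pay Pb = 2263/14 − (5/14)·167 = 102; from the supply curve sellers need Ps = 792/7 + (1/7)·167 = 137.
The subsidy must fill the gap: s = Ps − Pb = 137 − 102 = 35.

Required subsidy s = 35 per unit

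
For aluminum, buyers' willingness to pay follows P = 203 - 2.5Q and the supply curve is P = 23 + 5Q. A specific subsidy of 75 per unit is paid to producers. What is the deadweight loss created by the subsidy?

Pre-subsidy: 203 - 2.5Q = 23 + 5Q gives Q* = 24 and P* = 143.
With the subsidy, sellers receive Ps = Pb + 75 for each unit, where Pb is the price buyers pay.
On the curves, Pb = 203 - 2.5Q and Ps = 23 + 5Q; the wedge Ps − Pb = 75 gives 23 + 5Q − (203 - 2.5Q) = 75, so Q' = 34.
Then Pb = 203 − 2.5·34 = 118 and Ps = 23 + 5·34 = 193.
The subsidy expands output by 34 − 24 = 10 past the efficient level; on those units the gap between marginal cost and willingness to pay runs from 0 up to 75.
DWL = ½ × 75 × 10 = 375.

Deadweight loss = 375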